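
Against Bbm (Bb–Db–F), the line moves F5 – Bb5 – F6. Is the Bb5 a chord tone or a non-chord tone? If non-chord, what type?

Chord tone (the root of Bb minor triad).

Bb minor triad contains Bb, Db, F; Bb is the root, so it is a chord tone.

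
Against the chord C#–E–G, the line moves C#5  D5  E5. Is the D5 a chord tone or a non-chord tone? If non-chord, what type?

Non-chord tone — a passing tone.

The harmony at that moment is C# diminished triad (C#, E, G); D5 is not a chord tone.
It is approached by step up from C#5 and left by step up to E5.
Step in, step out in the same direction — a passing tone.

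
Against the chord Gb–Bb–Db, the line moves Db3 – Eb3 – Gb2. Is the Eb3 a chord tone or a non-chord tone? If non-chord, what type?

Non-chord tone — an escape tone.

The harmony at that moment is Gb major triad (Gb, Bb, Db); Eb3 is not a chord tone.
It is approached by step up from Db3 and left by leap down to Gb2.
Step in, leap out — an escape tone.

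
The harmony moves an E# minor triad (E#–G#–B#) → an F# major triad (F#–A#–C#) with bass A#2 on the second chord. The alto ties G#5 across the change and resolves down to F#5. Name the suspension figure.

At the second chord the bass is A#2. The suspended G#5 lies a seventh above the bass; after resolving down by step to F#5, the interval above the bass becomes a sixth.
Suspension figures are named by those two intervals: 7–6.

7–6 suspension.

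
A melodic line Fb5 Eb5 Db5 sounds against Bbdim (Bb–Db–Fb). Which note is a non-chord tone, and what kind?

The harmony at that moment is Bb diminished triad (Bb, Db, Fb); Eb5 is not a chord tone.
It is approached by step down from Fb5 and left by step down to Db5.
Step in, step out in the same direction — a passing tone.

Eb5 is a passing tone.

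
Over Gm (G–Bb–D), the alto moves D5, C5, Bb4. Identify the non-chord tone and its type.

The harmony at that moment is G minor triad (G, Bb, D); C5 is not a chord tone.
It is approached by step down from D5 and left by step down to Bb4.
Step in, step out in the same direction — a passing tone.

C5 is a passing tone.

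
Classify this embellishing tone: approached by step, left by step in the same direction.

Approach: by step. Departure: by step, continuing in the same direction.
Stepwise on both sides with no change of direction means the note fills in the space between two different chord tones — a passing tone. (Had it turned back to its starting note it would be a neighbor tone instead.)

Passing tone.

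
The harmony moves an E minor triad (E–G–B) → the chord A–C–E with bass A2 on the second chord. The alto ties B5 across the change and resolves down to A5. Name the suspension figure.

9–8 suspension.

At the second chord the bass is A2. The suspended B5 lies a ninth above the bass; after resolving down by step to A5, the interval above the bass becomes an octave.
Suspension figures are named by those two intervals: 9–8.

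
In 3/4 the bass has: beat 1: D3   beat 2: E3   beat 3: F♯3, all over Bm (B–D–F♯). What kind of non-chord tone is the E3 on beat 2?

Passing tone.

The harmony at that moment is B minor triad (B, D, F♯); E3 is not a chord tone.
It is approached by step up from D3 and left by step up to F♯3.
Step in, step out in the same direction — a passing tone.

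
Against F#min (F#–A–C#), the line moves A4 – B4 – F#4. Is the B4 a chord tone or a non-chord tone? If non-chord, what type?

Non-chord tone — an escape tone.

The harmony at that moment is F# minor triad (F#, A, C#); B4 is not a chord tone.
It is approached by step up from A4 and left by leap down to F#4.
Step in, leap out — an escape tone.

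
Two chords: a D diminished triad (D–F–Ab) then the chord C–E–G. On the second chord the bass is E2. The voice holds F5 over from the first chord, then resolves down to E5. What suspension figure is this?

9–8 suspension.

At the second chord the bass is E2. The suspended F5 lies a ninth above the bass; after resolving down by step to E5, the interval above the bass becomes an octave.
Suspension figures are named by those two intervals: 9–8.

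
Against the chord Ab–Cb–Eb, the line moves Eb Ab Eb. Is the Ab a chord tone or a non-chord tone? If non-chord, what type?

Ab minor triad contains Ab, Cb, Eb; Ab is the root, so it is a chord tone.

Chord tone (the root of Ab minor triad).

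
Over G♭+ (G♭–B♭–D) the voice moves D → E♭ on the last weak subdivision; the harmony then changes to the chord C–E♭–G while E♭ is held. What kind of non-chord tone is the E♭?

E♭ is an anticipation.

The harmony at that moment is G♭ augmented triad (G♭, B♭, D); E♭ is not a chord tone.
It is approached by step up from D and then sustained as the same pitch into the next harmony.
Arriving early and becoming a chord tone when the harmony changes — an anticipation.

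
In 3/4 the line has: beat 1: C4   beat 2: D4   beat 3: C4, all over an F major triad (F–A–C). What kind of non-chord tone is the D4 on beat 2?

The harmony at that moment is F major triad (F, A, C); D4 is not a chord tone.
It is approached by step up from C4 and left by step down to C4.
Step away and step back to the same note — a neighbor tone (upper neighbor).

Upper neighbor tone.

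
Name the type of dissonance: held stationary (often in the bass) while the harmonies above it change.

Approach: none. Departure: none — a single pitch is sustained while the chords change around it, passing through harmonies that do not contain it.
No melodic motion at all; the dissonance is created entirely by the moving harmonies against the stationary note — a pedal tone (pedal point).

Pedal tone.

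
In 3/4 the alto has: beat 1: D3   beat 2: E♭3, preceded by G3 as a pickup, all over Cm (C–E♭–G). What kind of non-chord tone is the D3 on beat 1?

The harmony at that moment is C minor triad (C, E♭, G); D3 is not a chord tone.
It is approached by leap down from G3 and left by step up to E♭3.
Leap in, step out, metrically accented — an appoggiatura.

Appoggiatura.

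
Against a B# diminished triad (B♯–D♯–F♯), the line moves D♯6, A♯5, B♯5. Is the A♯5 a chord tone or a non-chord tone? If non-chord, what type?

The harmony at that moment is B♯ diminished triad (B♯, D♯, F♯); A♯5 is not a chord tone.
It is approached by leap down from D♯6 and left by step up to B♯5.
Leap in, step out — an appoggiatura.

Non-chord tone — an appoggiatura.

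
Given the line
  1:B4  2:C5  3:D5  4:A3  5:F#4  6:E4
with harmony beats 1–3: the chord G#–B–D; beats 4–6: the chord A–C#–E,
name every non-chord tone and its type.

The harmony at that moment is G# diminished triad (G#, B, D); C5 is not a chord tone.
It is approached by step up from B4 and left by step up to D5.
Step in, step out in the same direction — a passing tone.
The harmony at that moment is A major triad (A, C#, E); F#4 is not a chord tone.
It is approached by leap up from A3 and left by step down to E4.
Leap in, step out — an appoggiatura.

C5 (beat 2) — passing tone; F#4 (beat 5) — appoggiatura.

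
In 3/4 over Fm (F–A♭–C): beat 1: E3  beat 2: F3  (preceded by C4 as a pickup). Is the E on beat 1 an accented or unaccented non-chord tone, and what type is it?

Accented appoggiatura.

The harmony at that moment is F minor triad (F, A♭, C); E3 is not a chord tone.
It is approached by leap down from C4 and left by step up to F3.
Leap in, step out — an appoggiatura.
It falls on the downbeat, so it is accented.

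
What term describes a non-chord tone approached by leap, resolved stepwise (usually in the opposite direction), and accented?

Appoggiatura.

Approach: by leap. Departure: by step. Metric position: strong.
Leap in, step out, in a metrically strong position — an appoggiatura. (It is the mirror image of the escape tone, which steps in and leaps out from a weak position.)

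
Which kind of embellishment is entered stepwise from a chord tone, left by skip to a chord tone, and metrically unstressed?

Escape tone.

Approach: by step. Departure: by leap. Metric position: weak.
Step in, leap out, from a weak position — an escape tone (échappée). (It is the mirror image of the appoggiatura, which leaps in and steps out on a strong beat.)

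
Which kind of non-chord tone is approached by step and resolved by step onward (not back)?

Approach: by step. Departure: by step, continuing in the same direction.
Stepwise on both sides with no change of direction means the note fills in the space between two different chord tones — a passing tone. (Had it turned back to its starting note it would be a neighbor tone instead.)

Passing tone.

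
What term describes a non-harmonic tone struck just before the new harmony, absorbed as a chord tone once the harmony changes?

Anticipation.

Approach: ahead of the chord change (typically by step), so it is dissonant against the current harmony. Departure: none — the same pitch is restated or held and is a chord tone of the new harmony.
Dissonant first, consonant once the harmony catches up: the note simply arrives early — an anticipation. (The reverse timing, consonant first and dissonant after the change, would be a suspension or retardation.)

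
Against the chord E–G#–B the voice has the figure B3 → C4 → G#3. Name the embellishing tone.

C4 is an escape tone.

The harmony at that moment is E major triad (E, G#, B); C4 is not a chord tone.
It is approached by step up from B3 and left by leap down to G#3.
Step in, leap out — an escape tone.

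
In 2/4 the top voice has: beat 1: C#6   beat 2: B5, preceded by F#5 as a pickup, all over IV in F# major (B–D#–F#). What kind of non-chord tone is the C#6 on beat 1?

Appoggiatura.

The harmony at that moment is B major triad (B, D#, F#); C#6 is not a chord tone.
It is approached by leap up from F#5 and left by step down to B5.
Leap in, step out, metrically accented — an appoggiatura.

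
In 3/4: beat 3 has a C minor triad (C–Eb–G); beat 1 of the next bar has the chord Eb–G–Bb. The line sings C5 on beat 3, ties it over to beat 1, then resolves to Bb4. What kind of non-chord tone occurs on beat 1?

Suspension.

The harmony at that moment is Eb major triad (Eb, G, Bb); C5 is not a chord tone.
It is held over (the same pitch as the preceding C5) and left by step down to Bb4.
Held over from the previous chord and resolving down by step — a suspension.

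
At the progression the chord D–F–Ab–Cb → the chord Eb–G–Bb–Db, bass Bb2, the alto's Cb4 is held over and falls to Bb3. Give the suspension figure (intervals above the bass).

At the second chord the bass is Bb2. The suspended Cb4 lies a ninth above the bass; after resolving down by step to Bb3, the interval above the bass becomes an octave.
Suspension figures are named by those two intervals: 9–8.

9–8 suspension.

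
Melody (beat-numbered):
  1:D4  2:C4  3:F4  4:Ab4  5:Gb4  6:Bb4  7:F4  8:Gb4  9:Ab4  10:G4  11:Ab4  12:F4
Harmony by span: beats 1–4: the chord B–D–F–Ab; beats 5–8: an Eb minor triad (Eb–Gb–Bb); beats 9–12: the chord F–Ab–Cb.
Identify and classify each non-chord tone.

C4 (beat 2) — escape tone; F4 (beat 7) — appoggiatura; G4 (beat 10) — neighbor tone.

The harmony at that moment is B diminished seventh chord (B, D, F, Ab); C4 is not a chord tone.
It is approached by step down from D4 and left by leap up to F4.
Step in, leap out — an escape tone.
The harmony at that moment is Eb minor triad (Eb, Gb, Bb); F4 is not a chord tone.
It is approached by leap down from Bb4 and left by step up to Gb4.
Leap in, step out — an appoggiatura.
The harmony at that moment is F diminished triad (F, Ab, Cb); G4 is not a chord tone.
It is approached by step down from Ab4 and left by step up to Ab4.
Step away and step back to the same note — a neighbor tone (lower neighbor).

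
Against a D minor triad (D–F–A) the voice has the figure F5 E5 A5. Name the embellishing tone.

The harmony at that moment is D minor triad (D, F, A); E5 is not a chord tone.
It is approached by step down from F5 and left by leap up to A5.
Step in, leap out — an escape tone.

E5 is an escape tone.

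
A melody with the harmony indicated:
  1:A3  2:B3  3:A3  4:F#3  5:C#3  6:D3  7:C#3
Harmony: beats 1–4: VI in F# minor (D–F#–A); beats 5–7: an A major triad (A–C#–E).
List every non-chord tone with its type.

The harmony at that moment is D major triad (D, F#, A); B3 is not a chord tone.
It is approached by step up from A3 and left by step down to A3.
Step away and step back to the same note — a neighbor tone (upper neighbor).
The harmony at that moment is A major triad (A, C#, E); D3 is not a chord tone.
It is approached by step up from C#3 and left by step down to C#3.
Step away and step back to the same note — a neighbor tone (upper neighbor).

B3 (beat 2) — neighbor tone; D3 (beat 6) — neighbor tone.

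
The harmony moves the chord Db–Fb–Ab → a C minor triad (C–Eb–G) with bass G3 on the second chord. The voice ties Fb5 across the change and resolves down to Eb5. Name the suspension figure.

7–6 suspension.

At the second chord the bass is G3. The suspended Fb5 lies a seventh above the bass; after resolving down by step to Eb5, the interval above the bass becomes a sixth.
Suspension figures are named by those two intervals: 7–6.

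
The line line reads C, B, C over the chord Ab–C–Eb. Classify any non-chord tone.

B is a neighbor tone.

The harmony at that moment is Ab major triad (Ab, C, Eb); B is not a chord tone.
It is approached by step down from C and left by step up to C.
Step away and step back to the same note — a neighbor tone (lower neighbor).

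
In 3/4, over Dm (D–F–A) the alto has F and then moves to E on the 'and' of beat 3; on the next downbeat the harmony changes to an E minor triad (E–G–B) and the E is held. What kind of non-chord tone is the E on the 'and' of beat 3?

The harmony at that moment is D minor triad (D, F, A); E is not a chord tone.
It is approached by step down from F and then sustained as the same pitch into the next harmony.
Arriving early and becoming a chord tone when the harmony changes — an anticipation.

Anticipation.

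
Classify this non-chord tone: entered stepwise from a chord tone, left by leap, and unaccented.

Approach: by step. Departure: by leap. Metric position: weak.
Step in, leap out, from a weak position — an escape tone (échappée). (It is the mirror image of the appoggiatura, which leaps in and steps out on a strong beat.)

Escape tone.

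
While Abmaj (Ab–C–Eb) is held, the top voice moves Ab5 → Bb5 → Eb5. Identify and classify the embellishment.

Bb5 is an escape tone.

The harmony at that moment is Ab major triad (Ab, C, Eb); Bb5 is not a chord tone.
It is approached by step up from Ab5 and left by leap down to Eb5.
Step in, leap out — an escape tone.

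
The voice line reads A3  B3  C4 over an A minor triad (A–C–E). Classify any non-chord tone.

The harmony at that moment is A minor triad (A, C, E); B3 is not a chord tone.
It is approached by step up from A3 and left by step up to C4.
Step in, step out in the same direction — a passing tone.

B3 is a passing tone.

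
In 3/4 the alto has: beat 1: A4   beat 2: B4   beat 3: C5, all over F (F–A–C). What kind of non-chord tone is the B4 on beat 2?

The harmony at that moment is F major triad (F, A, C); B4 is not a chord tone.
It is approached by step up from A4 and left by step up to C5.
Step in, step out in the same direction — a passing tone.

Passing tone.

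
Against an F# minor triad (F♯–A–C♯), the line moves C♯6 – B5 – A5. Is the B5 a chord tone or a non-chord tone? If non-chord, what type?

Non-chord tone — a passing tone.

The harmony at that moment is F♯ minor triad (F♯, A, C♯); B5 is not a chord tone.
It is approached by step down from C♯6 and left by step down to A5.
Step in, step out in the same direction — a passing tone.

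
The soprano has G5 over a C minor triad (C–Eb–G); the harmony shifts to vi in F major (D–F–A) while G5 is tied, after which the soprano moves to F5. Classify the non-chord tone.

G5 is a suspension.

The harmony at that moment is D minor triad (D, F, A); G5 is not a chord tone.
It is held over (the same pitch as the preceding G5) and left by step down to F5.
Held over from the previous chord and resolving down by step — a suspension.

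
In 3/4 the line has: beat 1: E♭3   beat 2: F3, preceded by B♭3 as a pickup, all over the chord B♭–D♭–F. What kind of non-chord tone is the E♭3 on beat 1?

The harmony at that moment is B♭ minor triad (B♭, D♭, F); E♭3 is not a chord tone.
It is approached by leap down from B♭3 and left by step up to F3.
Leap in, step out, metrically accented — an appoggiatura.

Appoggiatura.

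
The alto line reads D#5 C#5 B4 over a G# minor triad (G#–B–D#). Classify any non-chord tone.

The harmony at that moment is G# minor triad (G#, B, D#); C#5 is not a chord tone.
It is approached by step down from D#5 and left by step down to B4.
Step in, step out in the same direction — a passing tone.

C#5 is a passing tone.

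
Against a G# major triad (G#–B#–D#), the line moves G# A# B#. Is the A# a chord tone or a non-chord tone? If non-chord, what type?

Non-chord tone — a passing tone.

The harmony at that moment is G# major triad (G#, B#, D#); A# is not a chord tone.
It is approached by step up from G# and left by step up to B#.
Step in, step out in the same direction — a passing tone.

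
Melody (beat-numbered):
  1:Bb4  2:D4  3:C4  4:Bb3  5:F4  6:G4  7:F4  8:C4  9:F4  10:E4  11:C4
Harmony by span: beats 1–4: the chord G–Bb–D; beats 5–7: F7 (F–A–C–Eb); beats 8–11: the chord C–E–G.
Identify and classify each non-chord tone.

C4 (beat 3) — passing tone; G4 (beat 6) — neighbor tone; F4 (beat 9) — appoggiatura.

The harmony at that moment is G minor triad (G, Bb, D); C4 is not a chord tone.
It is approached by step down from D4 and left by step down to Bb3.
Step in, step out in the same direction — a passing tone.
The harmony at that moment is F dominant seventh chord (F, A, C, Eb); G4 is not a chord tone.
It is approached by step up from F4 and left by step down to F4.
Step away and step back to the same note — a neighbor tone (upper neighbor).
The harmony at that moment is C major triad (C, E, G); F4 is not a chord tone.
It is approached by leap up from C4 and left by step down to E4.
Leap in, step out — an appoggiatura.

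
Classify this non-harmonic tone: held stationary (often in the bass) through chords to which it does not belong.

Approach: none. Departure: none — a single pitch is sustained while the chords change around it, passing through harmonies that do not contain it.
No melodic motion at all; the dissonance is created entirely by the moving harmonies against the stationary note — a pedal tone (pedal point).

Pedal tone.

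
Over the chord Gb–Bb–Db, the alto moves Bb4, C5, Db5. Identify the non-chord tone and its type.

The harmony at that moment is Gb major triad (Gb, Bb, Db); C5 is not a chord tone.
It is approached by step up from Bb4 and left by step up to Db5.
Step in, step out in the same direction — a passing tone.

C5 is a passing tone.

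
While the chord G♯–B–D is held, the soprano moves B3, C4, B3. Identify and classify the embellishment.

C4 is a neighbor tone.

The harmony at that moment is G♯ diminished triad (G♯, B, D); C4 is not a chord tone.
It is approached by step up from B3 and left by step down to B3.
Step away and step back to the same note — a neighbor tone (upper neighbor).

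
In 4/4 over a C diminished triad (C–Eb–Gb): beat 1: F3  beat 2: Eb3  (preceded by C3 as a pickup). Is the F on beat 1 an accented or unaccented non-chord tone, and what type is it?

The harmony at that moment is C diminished triad (C, Eb, Gb); F3 is not a chord tone.
It is approached by leap up from C3 and left by step down to Eb3.
Leap in, step out — an appoggiatura.
It falls on the downbeat, so it is accented.

Accented appoggiatura.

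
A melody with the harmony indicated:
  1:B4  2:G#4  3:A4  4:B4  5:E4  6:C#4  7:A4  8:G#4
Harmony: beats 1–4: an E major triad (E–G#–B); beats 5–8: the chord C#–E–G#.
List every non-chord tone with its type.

A4 (beat 3) — passing tone; A4 (beat 7) — appoggiatura.

The harmony at that moment is E major triad (E, G#, B); A4 is not a chord tone.
It is approached by step up from G#4 and left by step up to B4.
Step in, step out in the same direction — a passing tone.
The harmony at that moment is C# minor triad (C#, E, G#); A4 is not a chord tone.
It is approached by leap up from C#4 and left by step down to G#4.
Leap in, step out — an appoggiatura.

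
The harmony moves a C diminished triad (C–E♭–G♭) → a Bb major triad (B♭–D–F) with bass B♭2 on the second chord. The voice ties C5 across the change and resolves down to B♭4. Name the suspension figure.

9–8 suspension.

At the second chord the bass is B♭2. The suspended C5 lies a ninth above the bass; after resolving down by step to B♭4, the interval above the bass becomes an octave.
Suspension figures are named by those two intervals: 9–8.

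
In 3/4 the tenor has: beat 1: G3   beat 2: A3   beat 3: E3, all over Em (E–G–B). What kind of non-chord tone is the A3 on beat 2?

The harmony at that moment is E minor triad (E, G, B); A3 is not a chord tone.
It is approached by step up from G3 and left by leap down to E3.
Step in, leap out, on a weak beat — an escape tone.

Escape tone.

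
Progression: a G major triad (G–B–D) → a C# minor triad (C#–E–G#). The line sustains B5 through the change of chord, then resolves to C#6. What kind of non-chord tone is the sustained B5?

The harmony at that moment is C# minor triad (C#, E, G#); B5 is not a chord tone.
It is held over (the same pitch as the preceding B5) and left by step up to C#6.
Held over from the previous chord and resolving up by step — a retardation.

B5 is a retardation.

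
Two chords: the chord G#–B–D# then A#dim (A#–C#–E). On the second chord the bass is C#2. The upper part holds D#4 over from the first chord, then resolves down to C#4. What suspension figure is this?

At the second chord the bass is C#2. The suspended D#4 lies a ninth above the bass; after resolving down by step to C#4, the interval above the bass becomes an octave.
Suspension figures are named by those two intervals: 9–8.

9–8 suspension.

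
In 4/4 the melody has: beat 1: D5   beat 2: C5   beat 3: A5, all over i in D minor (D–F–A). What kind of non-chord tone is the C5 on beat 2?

The harmony at that moment is D minor triad (D, F, A); C5 is not a chord tone.
It is approached by step down from D5 and left by leap up to A5.
Step in, leap out, on a weak beat — an escape tone.

Escape tone.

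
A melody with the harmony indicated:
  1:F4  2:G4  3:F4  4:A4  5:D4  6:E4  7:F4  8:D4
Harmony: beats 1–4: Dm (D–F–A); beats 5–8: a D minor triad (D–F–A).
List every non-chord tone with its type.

The harmony at that moment is D minor triad (D, F, A); G4 is not a chord tone.
It is approached by step up from F4 and left by step down to F4.
Step away and step back to the same note — a neighbor tone (upper neighbor).
The harmony at that moment is D minor triad (D, F, A); E4 is not a chord tone.
It is approached by step up from D4 and left by step up to F4.
Step in, step out in the same direction — a passing tone.

G4 (beat 2) — neighbor tone; E4 (beat 6) — passing tone.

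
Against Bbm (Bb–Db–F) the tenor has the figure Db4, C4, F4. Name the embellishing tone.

C4 is an escape tone.

The harmony at that moment is Bb minor triad (Bb, Db, F); C4 is not a chord tone.
It is approached by step down from Db4 and left by leap up to F4.
Step in, leap out — an escape tone.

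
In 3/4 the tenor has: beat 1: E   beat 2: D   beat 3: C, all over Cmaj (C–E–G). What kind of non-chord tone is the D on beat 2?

The harmony at that moment is C major triad (C, E, G); D is not a chord tone.
It is approached by step down from E and left by step down to C.
Step in, step out in the same direction — a passing tone.

Passing tone.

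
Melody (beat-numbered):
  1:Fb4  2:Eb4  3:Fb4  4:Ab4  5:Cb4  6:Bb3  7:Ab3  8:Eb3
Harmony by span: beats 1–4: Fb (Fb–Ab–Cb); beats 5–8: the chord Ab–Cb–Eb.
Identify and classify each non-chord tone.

Eb4 (beat 2) — neighbor tone; Bb3 (beat 6) — passing tone.

The harmony at that moment is Fb major triad (Fb, Ab, Cb); Eb4 is not a chord tone.
It is approached by step down from Fb4 and left by step up to Fb4.
Step away and step back to the same note — a neighbor tone (lower neighbor).
The harmony at that moment is Ab minor triad (Ab, Cb, Eb); Bb3 is not a chord tone.
It is approached by step down from Cb4 and left by step down to Ab3.
Step in, step out in the same direction — a passing tone.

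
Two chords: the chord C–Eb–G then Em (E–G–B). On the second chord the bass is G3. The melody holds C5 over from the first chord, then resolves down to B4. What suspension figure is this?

At the second chord the bass is G3. The suspended C5 lies a fourth above the bass; after resolving down by step to B4, the interval above the bass becomes a third.
Suspension figures are named by those two intervals: 4–3.

4–3 suspension.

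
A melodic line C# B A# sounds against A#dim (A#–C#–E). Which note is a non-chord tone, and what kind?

B is a passing tone.

The harmony at that moment is A# diminished triad (A#, C#, E); B is not a chord tone.
It is approached by step down from C# and left by step down to A#.
Step in, step out in the same direction — a passing tone.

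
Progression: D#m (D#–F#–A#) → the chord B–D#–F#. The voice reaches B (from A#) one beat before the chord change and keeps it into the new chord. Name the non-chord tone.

The harmony at that moment is D# minor triad (D#, F#, A#); B is not a chord tone.
It is approached by step up from A# and then sustained as the same pitch into the next harmony.
Arriving early and becoming a chord tone when the harmony changes — an anticipation.

B is an anticipation.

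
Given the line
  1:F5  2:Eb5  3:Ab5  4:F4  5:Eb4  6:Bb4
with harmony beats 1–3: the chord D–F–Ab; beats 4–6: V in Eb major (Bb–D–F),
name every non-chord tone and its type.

Eb5 (beat 2) — escape tone; Eb4 (beat 5) — escape tone.

The harmony at that moment is D diminished triad (D, F, Ab); Eb5 is not a chord tone.
It is approached by step down from F5 and left by leap up to Ab5.
Step in, leap out — an escape tone.
The harmony at that moment is Bb major triad (Bb, D, F); Eb4 is not a chord tone.
It is approached by step down from F4 and left by leap up to Bb4.
Step in, leap out — an escape tone.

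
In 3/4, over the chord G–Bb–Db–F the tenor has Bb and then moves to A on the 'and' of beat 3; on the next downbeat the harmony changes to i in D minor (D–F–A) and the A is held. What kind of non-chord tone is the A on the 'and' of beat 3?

The harmony at that moment is G half-diminished seventh chord (G, Bb, Db, F); A is not a chord tone.
It is approached by step down from Bb and then sustained as the same pitch into the next harmony.
Arriving early and becoming a chord tone when the harmony changes — an anticipation.

Anticipation.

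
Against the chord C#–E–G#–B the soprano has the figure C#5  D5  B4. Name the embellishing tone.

The harmony at that moment is C# minor seventh chord (C#, E, G#, B); D5 is not a chord tone.
It is approached by step up from C#5 and left by leap down to B4.
Step in, leap out — an escape tone.

D5 is an escape tone.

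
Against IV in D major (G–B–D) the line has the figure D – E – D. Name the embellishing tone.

The harmony at that moment is G major triad (G, B, D); E is not a chord tone.
It is approached by step up from D and left by step down to D.
Step away and step back to the same note — a neighbor tone (upper neighbor).

E is a neighbor tone.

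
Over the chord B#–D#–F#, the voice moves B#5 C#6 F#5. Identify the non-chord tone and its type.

C#6 is an escape tone.

The harmony at that moment is B# diminished triad (B#, D#, F#); C#6 is not a chord tone.
It is approached by step up from B#5 and left by leap down to F#5.
Step in, leap out — an escape tone.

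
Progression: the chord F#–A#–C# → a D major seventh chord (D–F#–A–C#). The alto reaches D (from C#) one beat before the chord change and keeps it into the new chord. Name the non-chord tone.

The harmony at that moment is F# major triad (F#, A#, C#); D is not a chord tone.
It is approached by step up from C# and then sustained as the same pitch into the next harmony.
Arriving early and becoming a chord tone when the harmony changes — an anticipation.

D is an anticipation.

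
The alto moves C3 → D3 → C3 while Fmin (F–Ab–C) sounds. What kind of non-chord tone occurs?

D3 is a neighbor tone.

The harmony at that moment is F minor triad (F, Ab, C); D3 is not a chord tone.
It is approached by step up from C3 and left by step down to C3.
Step away and step back to the same note — a neighbor tone (upper neighbor).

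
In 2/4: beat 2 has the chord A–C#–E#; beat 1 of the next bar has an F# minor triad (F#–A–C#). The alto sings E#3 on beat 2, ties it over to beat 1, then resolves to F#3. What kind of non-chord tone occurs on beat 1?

The harmony at that moment is F# minor triad (F#, A, C#); E#3 is not a chord tone.
It is held over (the same pitch as the preceding E#3) and left by step up to F#3.
Held over from the previous chord and resolving up by step — a retardation.

Retardation.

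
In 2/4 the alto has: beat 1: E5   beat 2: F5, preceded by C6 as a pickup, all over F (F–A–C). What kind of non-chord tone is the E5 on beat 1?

The harmony at that moment is F major triad (F, A, C); E5 is not a chord tone.
It is approached by leap down from C6 and left by step up to F5.
Leap in, step out, metrically accented — an appoggiatura.

Appoggiatura.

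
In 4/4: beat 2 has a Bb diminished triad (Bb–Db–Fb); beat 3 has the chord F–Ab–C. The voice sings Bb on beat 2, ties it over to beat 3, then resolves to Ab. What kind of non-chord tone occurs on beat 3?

Suspension.

The harmony at that moment is F minor triad (F, Ab, C); Bb is not a chord tone.
It is held over (the same pitch as the preceding Bb) and left by step down to Ab.
Held over from the previous chord and resolving down by step — a suspension.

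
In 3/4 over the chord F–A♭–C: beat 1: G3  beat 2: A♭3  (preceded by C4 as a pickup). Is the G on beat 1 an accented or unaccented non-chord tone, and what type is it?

Accented appoggiatura.

The harmony at that moment is F minor triad (F, A♭, C); G3 is not a chord tone.
It is approached by leap down from C4 and left by step up to A♭3.
Leap in, step out — an appoggiatura.
It falls on the downbeat, so it is accented.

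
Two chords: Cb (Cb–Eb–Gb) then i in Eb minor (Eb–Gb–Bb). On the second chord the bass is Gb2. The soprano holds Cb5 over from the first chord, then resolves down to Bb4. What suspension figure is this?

At the second chord the bass is Gb2. The suspended Cb5 lies a fourth above the bass; after resolving down by step to Bb4, the interval above the bass becomes a third.
Suspension figures are named by those two intervals: 4–3.

4–3 suspension.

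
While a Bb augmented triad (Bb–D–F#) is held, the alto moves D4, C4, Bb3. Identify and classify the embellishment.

C4 is a passing tone.

The harmony at that moment is Bb augmented triad (Bb, D, F#); C4 is not a chord tone.
It is approached by step down from D4 and left by step down to Bb3.
Step in, step out in the same direction — a passing tone.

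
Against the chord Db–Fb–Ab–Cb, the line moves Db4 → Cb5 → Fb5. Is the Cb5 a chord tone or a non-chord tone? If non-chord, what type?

Chord tone (the seventh of Db minor seventh chord).

Db minor seventh chord contains Db, Fb, Ab, Cb; Cb is the seventh, so it is a chord tone.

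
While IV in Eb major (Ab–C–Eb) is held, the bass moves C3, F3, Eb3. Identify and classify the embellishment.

F3 is an appoggiatura.

The harmony at that moment is Ab major triad (Ab, C, Eb); F3 is not a chord tone.
It is approached by leap up from C3 and left by step down to Eb3.
Leap in, step out — an appoggiatura.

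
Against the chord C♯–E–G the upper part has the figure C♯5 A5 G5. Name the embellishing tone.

The harmony at that moment is C♯ diminished triad (C♯, E, G); A5 is not a chord tone.
It is approached by leap up from C♯5 and left by step down to G5.
Leap in, step out — an appoggiatura.

A5 is an appoggiatura.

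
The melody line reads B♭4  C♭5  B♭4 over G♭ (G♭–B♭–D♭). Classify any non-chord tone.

The harmony at that moment is G♭ major triad (G♭, B♭, D♭); C♭5 is not a chord tone.
It is approached by step up from B♭4 and left by step down to B♭4.
Step away and step back to the same note — a neighbor tone (upper neighbor).

C♭5 is a neighbor tone.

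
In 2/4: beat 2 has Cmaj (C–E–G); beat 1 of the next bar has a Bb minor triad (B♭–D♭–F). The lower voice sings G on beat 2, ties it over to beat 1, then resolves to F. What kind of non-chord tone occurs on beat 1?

Suspension.

The harmony at that moment is B♭ minor triad (B♭, D♭, F); G is not a chord tone.
It is held over (the same pitch as the preceding G) and left by step down to F.
Held over from the previous chord and resolving down by step — a suspension.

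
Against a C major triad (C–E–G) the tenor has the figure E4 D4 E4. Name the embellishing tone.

D4 is a neighbor tone.

The harmony at that moment is C major triad (C, E, G); D4 is not a chord tone.
It is approached by step down from E4 and left by step up to E4.
Step away and step back to the same note — a neighbor tone (lower neighbor).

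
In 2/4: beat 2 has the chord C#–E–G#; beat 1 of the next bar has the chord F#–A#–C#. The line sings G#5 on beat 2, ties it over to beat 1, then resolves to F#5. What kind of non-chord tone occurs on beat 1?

The harmony at that moment is F# major triad (F#, A#, C#); G#5 is not a chord tone.
It is held over (the same pitch as the preceding G#5) and left by step down to F#5.
Held over from the previous chord and resolving down by step — a suspension.

Suspension.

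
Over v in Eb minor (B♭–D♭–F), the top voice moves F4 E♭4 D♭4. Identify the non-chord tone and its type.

E♭4 is a passing tone.

The harmony at that moment is B♭ minor triad (B♭, D♭, F); E♭4 is not a chord tone.
It is approached by step down from F4 and left by step down to D♭4.
Step in, step out in the same direction — a passing tone.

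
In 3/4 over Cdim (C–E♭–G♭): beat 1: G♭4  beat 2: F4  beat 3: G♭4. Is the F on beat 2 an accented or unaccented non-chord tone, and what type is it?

Unaccented neighbor tone.

The harmony at that moment is C diminished triad (C, E♭, G♭); F4 is not a chord tone.
It is approached by step down from G♭4 and left by step up to G♭4.
Step away and step back to the same note — a neighbor tone (lower neighbor).
It falls on a weak beat, so it is unaccented.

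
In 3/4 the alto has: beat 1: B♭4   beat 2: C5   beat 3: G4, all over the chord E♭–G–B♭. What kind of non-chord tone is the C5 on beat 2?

The harmony at that moment is E♭ major triad (E♭, G, B♭); C5 is not a chord tone.
It is approached by step up from B♭4 and left by leap down to G4.
Step in, leap out, on a weak beat — an escape tone.

Escape tone.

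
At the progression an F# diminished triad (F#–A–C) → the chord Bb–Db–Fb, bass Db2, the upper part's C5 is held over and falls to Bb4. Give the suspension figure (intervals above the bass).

At the second chord the bass is Db2. The suspended C5 lies a seventh above the bass; after resolving down by step to Bb4, the interval above the bass becomes a sixth.
Suspension figures are named by those two intervals: 7–6.

7–6 suspension.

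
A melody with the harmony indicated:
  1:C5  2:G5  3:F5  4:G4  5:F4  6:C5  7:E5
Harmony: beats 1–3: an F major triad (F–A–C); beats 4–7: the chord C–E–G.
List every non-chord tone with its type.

The harmony at that moment is F major triad (F, A, C); G5 is not a chord tone.
It is approached by leap up from C5 and left by step down to F5.
Leap in, step out — an appoggiatura.
The harmony at that moment is C major triad (C, E, G); F4 is not a chord tone.
It is approached by step down from G4 and left by leap up to C5.
Step in, leap out — an escape tone.

G5 (beat 2) — appoggiatura; F4 (beat 5) — escape tone.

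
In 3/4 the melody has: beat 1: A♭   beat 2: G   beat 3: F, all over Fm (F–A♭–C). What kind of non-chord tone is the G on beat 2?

The harmony at that moment is F minor triad (F, A♭, C); G is not a chord tone.
It is approached by step down from A♭ and left by step down to F.
Step in, step out in the same direction — a passing tone.

Passing tone.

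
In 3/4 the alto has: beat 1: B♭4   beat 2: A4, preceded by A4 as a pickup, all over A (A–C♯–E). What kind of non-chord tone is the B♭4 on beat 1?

The harmony at that moment is A major triad (A, C♯, E); B♭4 is not a chord tone.
It is approached by step up from A4 and left by step down to A4.
Step away and step back to the same note — a neighbor tone (upper neighbor).

Upper neighbor tone.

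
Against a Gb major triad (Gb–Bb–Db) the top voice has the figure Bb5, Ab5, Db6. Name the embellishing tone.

Ab5 is an escape tone.

The harmony at that moment is Gb major triad (Gb, Bb, Db); Ab5 is not a chord tone.
It is approached by step down from Bb5 and left by leap up to Db6.
Step in, leap out — an escape tone.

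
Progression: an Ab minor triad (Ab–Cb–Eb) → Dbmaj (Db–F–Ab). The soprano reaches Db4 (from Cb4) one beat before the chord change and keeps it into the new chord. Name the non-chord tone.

Db4 is an anticipation.

The harmony at that moment is Ab minor triad (Ab, Cb, Eb); Db4 is not a chord tone.
It is approached by step up from Cb4 and then sustained as the same pitch into the next harmony.
Arriving early and becoming a chord tone when the harmony changes — an anticipation.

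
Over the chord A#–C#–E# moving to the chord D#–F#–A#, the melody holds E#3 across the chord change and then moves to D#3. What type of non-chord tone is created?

E#3 is a suspension.

The harmony at that moment is D# minor triad (D#, F#, A#); E#3 is not a chord tone.
It is held over (the same pitch as the preceding E#3) and left by step down to D#3.
Held over from the previous chord and resolving down by step — a suspension.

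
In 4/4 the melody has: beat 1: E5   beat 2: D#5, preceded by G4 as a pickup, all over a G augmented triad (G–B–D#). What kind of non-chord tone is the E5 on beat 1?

Appoggiatura.

The harmony at that moment is G augmented triad (G, B, D#); E5 is not a chord tone.
It is approached by leap up from G4 and left by step down to D#5.
Leap in, step out, metrically accented — an appoggiatura.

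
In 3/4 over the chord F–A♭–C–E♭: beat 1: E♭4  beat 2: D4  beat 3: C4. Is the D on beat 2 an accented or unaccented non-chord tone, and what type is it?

Unaccented passing tone.

The harmony at that moment is F minor seventh chord (F, A♭, C, E♭); D4 is not a chord tone.
It is approached by step down from E♭4 and left by step down to C4.
Step in, step out in the same direction — a passing tone.
It falls on a weak beat, so it is unaccented.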